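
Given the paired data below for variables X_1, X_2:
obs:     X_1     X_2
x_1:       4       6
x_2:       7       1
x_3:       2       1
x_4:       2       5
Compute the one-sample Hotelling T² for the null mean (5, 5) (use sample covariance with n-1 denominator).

Step 1 — sample mean vector:
  mean(X_1) = (4 + 7 + 2 + 2) / 4 = 15/4 = 3.75
  mean(X_2) = (6 + 1 + 1 + 5) / 4 = 13/4 = 3.25
  x̄ = (3.75, 3.25),  deviation x̄ - mu_0 = (3.75, 3.25) - (5, 5) = (-1.25, -1.75).

Step 2 — sample covariance matrix, S[i,j] = (1/(n-1)) · Σ_k (x_{k,i} - mean_i) · (x_{k,j} - mean_j), divisor n-1 = 3:
  S[X_1,X_1] = ((0.25)·(0.25) + (3.25)·(3.25) + (-1.75)·(-1.75) + (-1.75)·(-1.75)) / 3 = 16.75/3 = 5.5833
  S[X_1,X_2] = ((0.25)·(2.75) + (3.25)·(-2.25) + (-1.75)·(-2.25) + (-1.75)·(1.75)) / 3 = -5.75/3 = -1.9167
  S[X_2,X_2] = ((2.75)·(2.75) + (-2.25)·(-2.25) + (-2.25)·(-2.25) + (1.75)·(1.75)) / 3 = 20.75/3 = 6.9167
  S = [[5.5833, -1.9167],
 [-1.9167, 6.9167]].

Step 3 — invert S. det(S) = 5.5833·6.9167 - (-1.9167)² = 34.9444.
  S^{-1} = (1/det) · [[d, -b], [-b, a]] = [[0.1979, 0.0548],
 [0.0548, 0.1598]].

Step 4 — quadratic form (x̄ - mu_0)^T · S^{-1} · (x̄ - mu_0):
  S^{-1} · (x̄ - mu_0) = (-0.3434, -0.3482),
  (x̄ - mu_0)^T · [...] = (-1.25)·(-0.3434) + (-1.75)·(-0.3482) = 1.0386.

Step 5 — scale by n: T² = 4 · 1.0386 = 4.1542.

T² ≈ 4.1542


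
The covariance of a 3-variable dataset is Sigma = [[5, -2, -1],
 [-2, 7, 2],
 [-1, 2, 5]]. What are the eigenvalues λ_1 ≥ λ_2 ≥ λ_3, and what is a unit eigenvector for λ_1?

Step 1 — characteristic polynomial p(λ) = det(λI - Sigma) = λ³ - tr·λ² + c_1·λ - det, where tr = trace, c_1 = sum of the principal 2×2 minors, det = det(Sigma):
  tr = 5 + 7 + 5 = 17,
  c_1 = (5·7 - (-2)²) + (5·5 - (-1)²) + (7·5 - (2)²) = 31 + 24 + 31 = 86,
  det = 5·(7·5 - (2)²) - (-2)·((-2)·5 - (2)·(-1)) + (-1)·((-2)·(2) - 7·(-1)) = 5·(31) - (-2)·(-8) + (-1)·(3) = 136.
  So p(λ) = λ³ - 17λ² + 86λ - 136.
Step 2 — look for an integer root (rational root theorem: any rational root is an integer divisor of 136). Testing λ = 4:
  p(4) = 64 - 272 + 344 - 136 = 0  ✓
  Dividing out (λ - 4): p(λ) = (λ - 4)(λ² - 13λ + 34).
Step 3 — remaining eigenvalues from the quadratic λ² - 13λ + 34 = 0:
  Δ = 13² - 4·34 = 169 - 136 = 33,  λ = (13 ± √33)/2 = (13 ± 5.7446)/2 ≈ 9.3723 or 3.6277.
  Sorted: λ_1 = 9.3723,  λ_2 = 4,  λ_3 = 3.6277  (check: sum = 17 = tr ✓).

Step 4 — unit eigenvector for λ_1 ≈ 9.3723: v spans the null space of (Sigma - λ_1 I), whose rows are
  r_1 = (-4.3723, -2, -1),  r_2 = (-2, -2.3723, 2),  r_3 = (-1, 2, -4.3723).
  v is orthogonal to every row, so take v ∝ r_1 × r_2 = ((-2)·(2) - (-1)·(-2.3723), (-1)·(-2) - (-4.3723)·(2), (-4.3723)·(-2.3723) - (-2)·(-2)) ≈ (-6.3723, 10.7446, 6.3723).
  Rescale (multiply by -1 so the first nonzero entry is positive): u = (6.3723, -10.7446, -6.3723).
  ||u|| = √((6.3723)² + (-10.7446)² + (-6.3723)²) = √(196.6576) ≈ 14.0235,  v_1 = u/||u|| ≈ (0.4544, -0.7662, -0.4544) (||v_1|| = 1).

λ_1 = 9.3723,  λ_2 = 4,  λ_3 = 3.6277;  v_1 ≈ (0.4544, -0.7662, -0.4544)


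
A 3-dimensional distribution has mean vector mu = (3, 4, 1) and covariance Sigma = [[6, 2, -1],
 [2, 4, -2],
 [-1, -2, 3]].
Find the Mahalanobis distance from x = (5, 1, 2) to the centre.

Step 1 — centre the observation: (x - mu) = (2, -3, 1).

Step 2 — invert Sigma (cofactor / det for 3×3, or solve directly):
  Sigma^{-1} = [[0.2, -0.1, 0],
 [-0.1, 0.425, 0.25],
 [0, 0.25, 0.5]].

Step 3 — form the quadratic (x - mu)^T · Sigma^{-1} · (x - mu):
  Sigma^{-1} · (x - mu) = (0.7, -1.225, -0.25).
  (x - mu)^T · [Sigma^{-1} · (x - mu)] = (2)·(0.7) + (-3)·(-1.225) + (1)·(-0.25) = 4.825.

Step 4 — take square root: d = √(4.825) ≈ 2.1966.

d(x, mu) = √(4.825) ≈ 2.1966


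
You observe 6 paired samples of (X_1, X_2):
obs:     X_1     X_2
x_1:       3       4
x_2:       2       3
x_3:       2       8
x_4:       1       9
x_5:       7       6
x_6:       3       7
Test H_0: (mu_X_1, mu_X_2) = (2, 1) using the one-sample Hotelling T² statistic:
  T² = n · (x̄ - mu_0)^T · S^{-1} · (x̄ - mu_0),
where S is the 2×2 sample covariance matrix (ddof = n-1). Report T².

Step 1 — sample mean vector:
  mean(X_1) = (3 + 2 + 2 + 1 + 7 + 3) / 6 = 18/6 = 3
  mean(X_2) = (4 + 3 + 8 + 9 + 6 + 7) / 6 = 37/6 = 6.1667
  x̄ = (3, 6.1667),  deviation x̄ - mu_0 = (3, 6.1667) - (2, 1) = (1, 5.1667).

Step 2 — sample covariance matrix, S[i,j] = (1/(n-1)) · Σ_k (x_{k,i} - mean_i) · (x_{k,j} - mean_j), divisor n-1 = 5:
  S[X_1,X_1] = ((0)·(0) + (-1)·(-1) + (-1)·(-1) + (-2)·(-2) + (4)·(4) + (0)·(0)) / 5 = 22/5 = 4.4
  S[X_1,X_2] = ((0)·(-2.1667) + (-1)·(-3.1667) + (-1)·(1.8333) + (-2)·(2.8333) + (4)·(-0.1667) + (0)·(0.8333)) / 5 = -5/5 = -1
  S[X_2,X_2] = ((-2.1667)·(-2.1667) + (-3.1667)·(-3.1667) + (1.8333)·(1.8333) + (2.8333)·(2.8333) + (-0.1667)·(-0.1667) + (0.8333)·(0.8333)) / 5 = 26.8333/5 = 5.3667
  S = [[4.4, -1],
 [-1, 5.3667]].

Step 3 — invert S. det(S) = 4.4·5.3667 - (-1)² = 22.6133.
  S^{-1} = (1/det) · [[d, -b], [-b, a]] = [[0.2373, 0.0442],
 [0.0442, 0.1946]].

Step 4 — quadratic form (x̄ - mu_0)^T · S^{-1} · (x̄ - mu_0):
  S^{-1} · (x̄ - mu_0) = (0.4658, 1.0495),
  (x̄ - mu_0)^T · [...] = (1)·(0.4658) + (5.1667)·(1.0495) = 5.8884.

Step 5 — scale by n: T² = 6 · 5.8884 = 35.3302.

T² ≈ 35.3302


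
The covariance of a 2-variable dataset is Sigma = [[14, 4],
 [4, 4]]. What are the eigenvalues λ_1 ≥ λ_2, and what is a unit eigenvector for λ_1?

Step 1 — characteristic polynomial of 2×2 Sigma:
  det(Sigma - λI) = λ² - trace · λ + det = 0.
  trace = 14 + 4 = 18, det = 14·4 - (4)² = 40.
Step 2 — discriminant:
  Δ = trace² - 4·det = 324 - 160 = 164.
Step 3 — eigenvalues:
  λ = (trace ± √Δ)/2 = (18 ± 12.8062)/2,
  λ_1 = 15.4031,  λ_2 = 2.5969.

Step 4 — unit eigenvector for λ_1: solve (Sigma - λ_1 I)v = 0. First row:
  (14 - 15.4031)·v_x + (4)·v_y = 0, i.e. (-1.4031)·v_x + (4)·v_y = 0,
  so v ∝ (b, λ_1 - a) = (4, 1.4031) = u.
  ||u|| = √((4)² + (1.4031)²) = √(17.9688) ≈ 4.239,
  v_1 = u/||u|| ≈ (0.9436, 0.331) (||v_1|| = 1).

λ_1 = 15.4031,  λ_2 = 2.5969;  v_1 ≈ (0.9436, 0.331)


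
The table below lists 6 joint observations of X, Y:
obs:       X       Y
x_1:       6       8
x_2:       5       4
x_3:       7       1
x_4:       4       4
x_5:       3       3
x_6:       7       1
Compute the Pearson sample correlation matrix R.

Step 1 — column means:
  mean(X) = (6 + 5 + 7 + 4 + 3 + 7) / 6 = 32/6 = 5.3333
  mean(Y) = (8 + 4 + 1 + 4 + 3 + 1) / 6 = 21/6 = 3.5

Step 2 — sample variances and covariances s[i,j] = (1/(n-1)) · Σ_k (x_{k,i} - mean_i) · (x_{k,j} - mean_j), with n-1 = 5:
  s[X,X] = ((0.6667)·(0.6667) + (-0.3333)·(-0.3333) + (1.6667)·(1.6667) + (-1.3333)·(-1.3333) + (-2.3333)·(-2.3333) + (1.6667)·(1.6667)) / 5 = 13.3333/5 = 2.6667
  s[X,Y] = ((0.6667)·(4.5) + (-0.3333)·(0.5) + (1.6667)·(-2.5) + (-1.3333)·(0.5) + (-2.3333)·(-0.5) + (1.6667)·(-2.5)) / 5 = -5/5 = -1
  s[Y,Y] = ((4.5)·(4.5) + (0.5)·(0.5) + (-2.5)·(-2.5) + (0.5)·(0.5) + (-0.5)·(-0.5) + (-2.5)·(-2.5)) / 5 = 33.5/5 = 6.7
  Sample standard deviations s_i = √(s[i,i]):
  s(X) = √(2.6667) = 1.633
  s(Y) = √(6.7) = 2.5884

Step 3 — r_{ij} = s_{ij} / (s_i · s_j):
  r[X,X] = 1 (diagonal).
  r[X,Y] = -1 / (1.633 · 2.5884) = -1 / 4.2269 = -0.2366
  r[Y,Y] = 1 (diagonal).

R is symmetric with unit diagonal. Assembling:

R = [[1, -0.2366],
 [-0.2366, 1]]


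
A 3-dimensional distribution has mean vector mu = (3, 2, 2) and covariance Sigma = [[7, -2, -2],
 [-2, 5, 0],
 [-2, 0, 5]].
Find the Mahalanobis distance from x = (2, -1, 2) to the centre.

Step 1 — centre the observation: (x - mu) = (-1, -3, 0).

Step 2 — invert Sigma (cofactor / det for 3×3, or solve directly):
  Sigma^{-1} = [[0.1852, 0.0741, 0.0741],
 [0.0741, 0.2296, 0.0296],
 [0.0741, 0.0296, 0.2296]].

Step 3 — form the quadratic (x - mu)^T · Sigma^{-1} · (x - mu):
  Sigma^{-1} · (x - mu) = (-0.4074, -0.763, -0.163).
  (x - mu)^T · [Sigma^{-1} · (x - mu)] = (-1)·(-0.4074) + (-3)·(-0.763) + (0)·(-0.163) = 2.6963.

Step 4 — take square root: d = √(2.6963) ≈ 1.642.

d(x, mu) = √(2.6963) ≈ 1.642


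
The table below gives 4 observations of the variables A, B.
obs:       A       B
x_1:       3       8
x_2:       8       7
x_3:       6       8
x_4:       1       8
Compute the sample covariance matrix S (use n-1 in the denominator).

Step 1 — column means:
  mean(A) = (3 + 8 + 6 + 1) / 4 = 18/4 = 4.5
  mean(B) = (8 + 7 + 8 + 8) / 4 = 31/4 = 7.75

Step 2 — sample covariance S[i,j] = (1/(n-1)) · Σ_k (x_{k,i} - mean_i) · (x_{k,j} - mean_j), with n-1 = 3.
  S[A,A] = ((-1.5)·(-1.5) + (3.5)·(3.5) + (1.5)·(1.5) + (-3.5)·(-3.5)) / 3 = 29/3 = 9.6667
  S[A,B] = ((-1.5)·(0.25) + (3.5)·(-0.75) + (1.5)·(0.25) + (-3.5)·(0.25)) / 3 = -3.5/3 = -1.1667
  S[B,B] = ((0.25)·(0.25) + (-0.75)·(-0.75) + (0.25)·(0.25) + (0.25)·(0.25)) / 3 = 0.75/3 = 0.25

S is symmetric (S[j,i] = S[i,j]). Assembling:

S = [[9.6667, -1.1667],
 [-1.1667, 0.25]]


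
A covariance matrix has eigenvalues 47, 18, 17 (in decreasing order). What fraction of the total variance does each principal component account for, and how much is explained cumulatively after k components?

Step 1 — total variance = trace(Sigma) = Σ λ_i = 47 + 18 + 17 = 82.

Step 2 — fraction explained by component i = λ_i / Σ λ:
  PC1: 47/82 = 0.5732
  PC2: 18/82 = 0.2195
  PC3: 17/82 = 0.2073

Step 3 — cumulative fraction after k components = (λ_1 + ... + λ_k) / Σ λ:
  k = 1: 47/82 = 0.5732
  k = 2: (47 + 18)/82 = 65/82 = 0.7927
  k = 3: (47 + 18 + 17)/82 = 82/82 = 1

Summary (fraction, with percent):

explained: PC1 0.5732 (57.32%), PC2 0.2195 (21.95%), PC3 0.2073 (20.73%);  cumulative: 0.5732, 0.7927, 1


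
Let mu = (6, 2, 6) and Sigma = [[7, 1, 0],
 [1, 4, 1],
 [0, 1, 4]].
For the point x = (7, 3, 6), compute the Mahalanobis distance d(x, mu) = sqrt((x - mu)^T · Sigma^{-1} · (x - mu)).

Step 1 — centre the observation: (x - mu) = (1, 1, 0).

Step 2 — invert Sigma (cofactor / det for 3×3, or solve directly):
  Sigma^{-1} = [[0.1485, -0.0396, 0.0099],
 [-0.0396, 0.2772, -0.0693],
 [0.0099, -0.0693, 0.2673]].

Step 3 — form the quadratic (x - mu)^T · Sigma^{-1} · (x - mu):
  Sigma^{-1} · (x - mu) = (0.1089, 0.2376, -0.0594).
  (x - mu)^T · [Sigma^{-1} · (x - mu)] = (1)·(0.1089) + (1)·(0.2376) + (0)·(-0.0594) = 0.3465.

Step 4 — take square root: d = √(0.3465) ≈ 0.5887.

d(x, mu) = √(0.3465) ≈ 0.5887


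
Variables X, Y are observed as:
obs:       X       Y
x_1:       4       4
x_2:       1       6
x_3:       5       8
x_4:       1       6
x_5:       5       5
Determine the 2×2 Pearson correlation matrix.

Step 1 — column means:
  mean(X) = (4 + 1 + 5 + 1 + 5) / 5 = 16/5 = 3.2
  mean(Y) = (4 + 6 + 8 + 6 + 5) / 5 = 29/5 = 5.8

Step 2 — sample variances and covariances s[i,j] = (1/(n-1)) · Σ_k (x_{k,i} - mean_i) · (x_{k,j} - mean_j), with n-1 = 4:
  s[X,X] = ((0.8)·(0.8) + (-2.2)·(-2.2) + (1.8)·(1.8) + (-2.2)·(-2.2) + (1.8)·(1.8)) / 4 = 16.8/4 = 4.2
  s[X,Y] = ((0.8)·(-1.8) + (-2.2)·(0.2) + (1.8)·(2.2) + (-2.2)·(0.2) + (1.8)·(-0.8)) / 4 = 0.2/4 = 0.05
  s[Y,Y] = ((-1.8)·(-1.8) + (0.2)·(0.2) + (2.2)·(2.2) + (0.2)·(0.2) + (-0.8)·(-0.8)) / 4 = 8.8/4 = 2.2
  Sample standard deviations s_i = √(s[i,i]):
  s(X) = √(4.2) = 2.0494
  s(Y) = √(2.2) = 1.4832

Step 3 — r_{ij} = s_{ij} / (s_i · s_j):
  r[X,X] = 1 (diagonal).
  r[X,Y] = 0.05 / (2.0494 · 1.4832) = 0.05 / 3.0397 = 0.0164
  r[Y,Y] = 1 (diagonal).

R is symmetric with unit diagonal. Assembling:

R = [[1, 0.0164],
 [0.0164, 1]]


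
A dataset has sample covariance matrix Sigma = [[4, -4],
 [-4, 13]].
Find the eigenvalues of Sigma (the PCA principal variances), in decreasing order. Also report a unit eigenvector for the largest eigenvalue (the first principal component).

Step 1 — characteristic polynomial of 2×2 Sigma:
  det(Sigma - λI) = λ² - trace · λ + det = 0.
  trace = 4 + 13 = 17, det = 4·13 - (-4)² = 36.
Step 2 — discriminant:
  Δ = trace² - 4·det = 289 - 144 = 145.
Step 3 — eigenvalues:
  λ = (trace ± √Δ)/2 = (17 ± 12.0416)/2,
  λ_1 = 14.5208,  λ_2 = 2.4792.

Step 4 — unit eigenvector for λ_1: solve (Sigma - λ_1 I)v = 0. First row:
  (4 - 14.5208)·v_x + (-4)·v_y = 0, i.e. (-10.5208)·v_x + (-4)·v_y = 0,
  so v ∝ (b, λ_1 - a) = (-4, 10.5208); multiply by -1 so the first entry is positive: u = (4, -10.5208).
  ||u|| = √((4)² + (-10.5208)²) = √(126.6872) ≈ 11.2555,
  v_1 = u/||u|| ≈ (0.3554, -0.9347) (||v_1|| = 1).

λ_1 = 14.5208,  λ_2 = 2.4792;  v_1 ≈ (0.3554, -0.9347)


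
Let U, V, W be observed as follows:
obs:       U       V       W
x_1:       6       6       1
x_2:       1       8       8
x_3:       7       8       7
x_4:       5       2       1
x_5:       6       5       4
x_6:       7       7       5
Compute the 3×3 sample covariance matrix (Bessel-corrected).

Step 1 — column means:
  mean(U) = (6 + 1 + 7 + 5 + 6 + 7) / 6 = 32/6 = 5.3333
  mean(V) = (6 + 8 + 8 + 2 + 5 + 7) / 6 = 36/6 = 6
  mean(W) = (1 + 8 + 7 + 1 + 4 + 5) / 6 = 26/6 = 4.3333

Step 2 — sample covariance S[i,j] = (1/(n-1)) · Σ_k (x_{k,i} - mean_i) · (x_{k,j} - mean_j), with n-1 = 5.
  S[U,U] = ((0.6667)·(0.6667) + (-4.3333)·(-4.3333) + (1.6667)·(1.6667) + (-0.3333)·(-0.3333) + (0.6667)·(0.6667) + (1.6667)·(1.6667)) / 5 = 25.3333/5 = 5.0667
  S[U,V] = ((0.6667)·(0) + (-4.3333)·(2) + (1.6667)·(2) + (-0.3333)·(-4) + (0.6667)·(-1) + (1.6667)·(1)) / 5 = -3/5 = -0.6
  S[U,W] = ((0.6667)·(-3.3333) + (-4.3333)·(3.6667) + (1.6667)·(2.6667) + (-0.3333)·(-3.3333) + (0.6667)·(-0.3333) + (1.6667)·(0.6667)) / 5 = -11.6667/5 = -2.3333
  S[V,V] = ((0)·(0) + (2)·(2) + (2)·(2) + (-4)·(-4) + (-1)·(-1) + (1)·(1)) / 5 = 26/5 = 5.2
  S[V,W] = ((0)·(-3.3333) + (2)·(3.6667) + (2)·(2.6667) + (-4)·(-3.3333) + (-1)·(-0.3333) + (1)·(0.6667)) / 5 = 27/5 = 5.4
  S[W,W] = ((-3.3333)·(-3.3333) + (3.6667)·(3.6667) + (2.6667)·(2.6667) + (-3.3333)·(-3.3333) + (-0.3333)·(-0.3333) + (0.6667)·(0.6667)) / 5 = 43.3333/5 = 8.6667

S is symmetric (S[j,i] = S[i,j]). Assembling:

S = [[5.0667, -0.6, -2.3333],
 [-0.6, 5.2, 5.4],
 [-2.3333, 5.4, 8.6667]]


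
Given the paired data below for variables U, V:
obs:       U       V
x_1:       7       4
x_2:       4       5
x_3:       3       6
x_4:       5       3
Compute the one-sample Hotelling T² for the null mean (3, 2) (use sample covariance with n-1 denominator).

Step 1 — sample mean vector:
  mean(U) = (7 + 4 + 3 + 5) / 4 = 19/4 = 4.75
  mean(V) = (4 + 5 + 6 + 3) / 4 = 18/4 = 4.5
  x̄ = (4.75, 4.5),  deviation x̄ - mu_0 = (4.75, 4.5) - (3, 2) = (1.75, 2.5).

Step 2 — sample covariance matrix, S[i,j] = (1/(n-1)) · Σ_k (x_{k,i} - mean_i) · (x_{k,j} - mean_j), divisor n-1 = 3:
  S[U,U] = ((2.25)·(2.25) + (-0.75)·(-0.75) + (-1.75)·(-1.75) + (0.25)·(0.25)) / 3 = 8.75/3 = 2.9167
  S[U,V] = ((2.25)·(-0.5) + (-0.75)·(0.5) + (-1.75)·(1.5) + (0.25)·(-1.5)) / 3 = -4.5/3 = -1.5
  S[V,V] = ((-0.5)·(-0.5) + (0.5)·(0.5) + (1.5)·(1.5) + (-1.5)·(-1.5)) / 3 = 5/3 = 1.6667
  S = [[2.9167, -1.5],
 [-1.5, 1.6667]].

Step 3 — invert S. det(S) = 2.9167·1.6667 - (-1.5)² = 2.6111.
  S^{-1} = (1/det) · [[d, -b], [-b, a]] = [[0.6383, 0.5745],
 [0.5745, 1.117]].

Step 4 — quadratic form (x̄ - mu_0)^T · S^{-1} · (x̄ - mu_0):
  S^{-1} · (x̄ - mu_0) = (2.5532, 3.7979),
  (x̄ - mu_0)^T · [...] = (1.75)·(2.5532) + (2.5)·(3.7979) = 13.9628.

Step 5 — scale by n: T² = 4 · 13.9628 = 55.8511.

T² ≈ 55.8511


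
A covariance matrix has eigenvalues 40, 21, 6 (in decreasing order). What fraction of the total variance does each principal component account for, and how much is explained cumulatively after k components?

Step 1 — total variance = trace(Sigma) = Σ λ_i = 40 + 21 + 6 = 67.

Step 2 — fraction explained by component i = λ_i / Σ λ:
  PC1: 40/67 = 0.597
  PC2: 21/67 = 0.3134
  PC3: 6/67 = 0.0896

Step 3 — cumulative fraction after k components = (λ_1 + ... + λ_k) / Σ λ:
  k = 1: 40/67 = 0.597
  k = 2: (40 + 21)/67 = 61/67 = 0.9104
  k = 3: (40 + 21 + 6)/67 = 67/67 = 1

Summary (fraction, with percent):

explained: PC1 0.597 (59.7%), PC2 0.3134 (31.34%), PC3 0.0896 (8.96%);  cumulative: 0.597, 0.9104, 1


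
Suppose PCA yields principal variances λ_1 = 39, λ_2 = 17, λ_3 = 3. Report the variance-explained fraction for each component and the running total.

Step 1 — total variance = trace(Sigma) = Σ λ_i = 39 + 17 + 3 = 59.

Step 2 — fraction explained by component i = λ_i / Σ λ:
  PC1: 39/59 = 0.661
  PC2: 17/59 = 0.2881
  PC3: 3/59 = 0.0508

Step 3 — cumulative fraction after k components = (λ_1 + ... + λ_k) / Σ λ:
  k = 1: 39/59 = 0.661
  k = 2: (39 + 17)/59 = 56/59 = 0.9492
  k = 3: (39 + 17 + 3)/59 = 59/59 = 1

Summary (fraction, with percent):

explained: PC1 0.661 (66.1%), PC2 0.2881 (28.81%), PC3 0.0508 (5.08%);  cumulative: 0.661, 0.9492, 1


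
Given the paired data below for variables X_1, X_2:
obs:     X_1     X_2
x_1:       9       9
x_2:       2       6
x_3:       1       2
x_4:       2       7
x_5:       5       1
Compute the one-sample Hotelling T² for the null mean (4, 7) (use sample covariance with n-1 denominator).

Step 1 — sample mean vector:
  mean(X_1) = (9 + 2 + 1 + 2 + 5) / 5 = 19/5 = 3.8
  mean(X_2) = (9 + 6 + 2 + 7 + 1) / 5 = 25/5 = 5
  x̄ = (3.8, 5),  deviation x̄ - mu_0 = (3.8, 5) - (4, 7) = (-0.2, -2).

Step 2 — sample covariance matrix, S[i,j] = (1/(n-1)) · Σ_k (x_{k,i} - mean_i) · (x_{k,j} - mean_j), divisor n-1 = 4:
  S[X_1,X_1] = ((5.2)·(5.2) + (-1.8)·(-1.8) + (-2.8)·(-2.8) + (-1.8)·(-1.8) + (1.2)·(1.2)) / 4 = 42.8/4 = 10.7
  S[X_1,X_2] = ((5.2)·(4) + (-1.8)·(1) + (-2.8)·(-3) + (-1.8)·(2) + (1.2)·(-4)) / 4 = 19/4 = 4.75
  S[X_2,X_2] = ((4)·(4) + (1)·(1) + (-3)·(-3) + (2)·(2) + (-4)·(-4)) / 4 = 46/4 = 11.5
  S = [[10.7, 4.75],
 [4.75, 11.5]].

Step 3 — invert S. det(S) = 10.7·11.5 - (4.75)² = 100.4875.
  S^{-1} = (1/det) · [[d, -b], [-b, a]] = [[0.1144, -0.0473],
 [-0.0473, 0.1065]].

Step 4 — quadratic form (x̄ - mu_0)^T · S^{-1} · (x̄ - mu_0):
  S^{-1} · (x̄ - mu_0) = (0.0717, -0.2035),
  (x̄ - mu_0)^T · [...] = (-0.2)·(0.0717) + (-2)·(-0.2035) = 0.3927.

Step 5 — scale by n: T² = 5 · 0.3927 = 1.9634.

T² ≈ 1.9634


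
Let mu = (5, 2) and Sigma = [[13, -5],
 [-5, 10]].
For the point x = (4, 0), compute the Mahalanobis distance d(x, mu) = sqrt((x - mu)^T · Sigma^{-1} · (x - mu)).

Step 1 — centre the observation: (x - mu) = (-1, -2).

Step 2 — invert Sigma. det(Sigma) = 13·10 - (-5)² = 105.
  Sigma^{-1} = (1/det) · [[d, -b], [-b, a]] = [[0.0952, 0.0476],
 [0.0476, 0.1238]].

Step 3 — form the quadratic (x - mu)^T · Sigma^{-1} · (x - mu):
  Sigma^{-1} · (x - mu) = (-0.1905, -0.2952).
  (x - mu)^T · [Sigma^{-1} · (x - mu)] = (-1)·(-0.1905) + (-2)·(-0.2952) = 0.781.

Step 4 — take square root: d = √(0.781) ≈ 0.8837.

d(x, mu) = √(0.781) ≈ 0.8837


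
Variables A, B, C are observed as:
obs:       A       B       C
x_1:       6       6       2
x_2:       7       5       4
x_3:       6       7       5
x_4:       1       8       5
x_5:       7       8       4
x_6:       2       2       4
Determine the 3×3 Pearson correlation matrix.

Step 1 — column means:
  mean(A) = (6 + 7 + 6 + 1 + 7 + 2) / 6 = 29/6 = 4.8333
  mean(B) = (6 + 5 + 7 + 8 + 8 + 2) / 6 = 36/6 = 6
  mean(C) = (2 + 4 + 5 + 5 + 4 + 4) / 6 = 24/6 = 4

Step 2 — sample variances and covariances s[i,j] = (1/(n-1)) · Σ_k (x_{k,i} - mean_i) · (x_{k,j} - mean_j), with n-1 = 5:
  s[A,A] = ((1.1667)·(1.1667) + (2.1667)·(2.1667) + (1.1667)·(1.1667) + (-3.8333)·(-3.8333) + (2.1667)·(2.1667) + (-2.8333)·(-2.8333)) / 5 = 34.8333/5 = 6.9667
  s[A,B] = ((1.1667)·(0) + (2.1667)·(-1) + (1.1667)·(1) + (-3.8333)·(2) + (2.1667)·(2) + (-2.8333)·(-4)) / 5 = 7/5 = 1.4
  s[A,C] = ((1.1667)·(-2) + (2.1667)·(0) + (1.1667)·(1) + (-3.8333)·(1) + (2.1667)·(0) + (-2.8333)·(0)) / 5 = -5/5 = -1
  s[B,B] = ((0)·(0) + (-1)·(-1) + (1)·(1) + (2)·(2) + (2)·(2) + (-4)·(-4)) / 5 = 26/5 = 5.2
  s[B,C] = ((0)·(-2) + (-1)·(0) + (1)·(1) + (2)·(1) + (2)·(0) + (-4)·(0)) / 5 = 3/5 = 0.6
  s[C,C] = ((-2)·(-2) + (0)·(0) + (1)·(1) + (1)·(1) + (0)·(0) + (0)·(0)) / 5 = 6/5 = 1.2
  Sample standard deviations s_i = √(s[i,i]):
  s(A) = √(6.9667) = 2.6394
  s(B) = √(5.2) = 2.2804
  s(C) = √(1.2) = 1.0954

Step 3 — r_{ij} = s_{ij} / (s_i · s_j):
  r[A,A] = 1 (diagonal).
  r[A,B] = 1.4 / (2.6394 · 2.2804) = 1.4 / 6.0189 = 0.2326
  r[A,C] = -1 / (2.6394 · 1.0954) = -1 / 2.8914 = -0.3459
  r[B,B] = 1 (diagonal).
  r[B,C] = 0.6 / (2.2804 · 1.0954) = 0.6 / 2.498 = 0.2402
  r[C,C] = 1 (diagonal).

R is symmetric with unit diagonal. Assembling:

R = [[1, 0.2326, -0.3459],
 [0.2326, 1, 0.2402],
 [-0.3459, 0.2402, 1]]


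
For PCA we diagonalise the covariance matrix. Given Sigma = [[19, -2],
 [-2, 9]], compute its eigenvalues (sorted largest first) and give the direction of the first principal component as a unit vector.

Step 1 — characteristic polynomial of 2×2 Sigma:
  det(Sigma - λI) = λ² - trace · λ + det = 0.
  trace = 19 + 9 = 28, det = 19·9 - (-2)² = 167.
Step 2 — discriminant:
  Δ = trace² - 4·det = 784 - 668 = 116.
Step 3 — eigenvalues:
  λ = (trace ± √Δ)/2 = (28 ± 10.7703)/2,
  λ_1 = 19.3852,  λ_2 = 8.6148.

Step 4 — unit eigenvector for λ_1: solve (Sigma - λ_1 I)v = 0. First row:
  (19 - 19.3852)·v_x + (-2)·v_y = 0, i.e. (-0.3852)·v_x + (-2)·v_y = 0,
  so v ∝ (b, λ_1 - a) = (-2, 0.3852); multiply by -1 so the first entry is positive: u = (2, -0.3852).
  ||u|| = √((2)² + (-0.3852)²) = √(4.1484) ≈ 2.0368,
  v_1 = u/||u|| ≈ (0.982, -0.1891) (||v_1|| = 1).

λ_1 = 19.3852,  λ_2 = 8.6148;  v_1 ≈ (0.982, -0.1891)


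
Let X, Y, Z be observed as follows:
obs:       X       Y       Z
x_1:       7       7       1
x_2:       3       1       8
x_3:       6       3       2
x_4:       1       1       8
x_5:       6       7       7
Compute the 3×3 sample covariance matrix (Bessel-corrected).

Step 1 — column means:
  mean(X) = (7 + 3 + 6 + 1 + 6) / 5 = 23/5 = 4.6
  mean(Y) = (7 + 1 + 3 + 1 + 7) / 5 = 19/5 = 3.8
  mean(Z) = (1 + 8 + 2 + 8 + 7) / 5 = 26/5 = 5.2

Step 2 — sample covariance S[i,j] = (1/(n-1)) · Σ_k (x_{k,i} - mean_i) · (x_{k,j} - mean_j), with n-1 = 4.
  S[X,X] = ((2.4)·(2.4) + (-1.6)·(-1.6) + (1.4)·(1.4) + (-3.6)·(-3.6) + (1.4)·(1.4)) / 4 = 25.2/4 = 6.3
  S[X,Y] = ((2.4)·(3.2) + (-1.6)·(-2.8) + (1.4)·(-0.8) + (-3.6)·(-2.8) + (1.4)·(3.2)) / 4 = 25.6/4 = 6.4
  S[X,Z] = ((2.4)·(-4.2) + (-1.6)·(2.8) + (1.4)·(-3.2) + (-3.6)·(2.8) + (1.4)·(1.8)) / 4 = -26.6/4 = -6.65
  S[Y,Y] = ((3.2)·(3.2) + (-2.8)·(-2.8) + (-0.8)·(-0.8) + (-2.8)·(-2.8) + (3.2)·(3.2)) / 4 = 36.8/4 = 9.2
  S[Y,Z] = ((3.2)·(-4.2) + (-2.8)·(2.8) + (-0.8)·(-3.2) + (-2.8)·(2.8) + (3.2)·(1.8)) / 4 = -20.8/4 = -5.2
  S[Z,Z] = ((-4.2)·(-4.2) + (2.8)·(2.8) + (-3.2)·(-3.2) + (2.8)·(2.8) + (1.8)·(1.8)) / 4 = 46.8/4 = 11.7

S is symmetric (S[j,i] = S[i,j]). Assembling:

S = [[6.3, 6.4, -6.65],
 [6.4, 9.2, -5.2],
 [-6.65, -5.2, 11.7]]


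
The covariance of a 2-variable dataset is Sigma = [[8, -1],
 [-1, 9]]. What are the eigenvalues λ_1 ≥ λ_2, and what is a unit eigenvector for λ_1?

Step 1 — characteristic polynomial of 2×2 Sigma:
  det(Sigma - λI) = λ² - trace · λ + det = 0.
  trace = 8 + 9 = 17, det = 8·9 - (-1)² = 71.
Step 2 — discriminant:
  Δ = trace² - 4·det = 289 - 284 = 5.
Step 3 — eigenvalues:
  λ = (trace ± √Δ)/2 = (17 ± 2.2361)/2,
  λ_1 = 9.618,  λ_2 = 7.382.

Step 4 — unit eigenvector for λ_1: solve (Sigma - λ_1 I)v = 0. First row:
  (8 - 9.618)·v_x + (-1)·v_y = 0, i.e. (-1.618)·v_x + (-1)·v_y = 0,
  so v ∝ (b, λ_1 - a) = (-1, 1.618); multiply by -1 so the first entry is positive: u = (1, -1.618).
  ||u|| = √((1)² + (-1.618)²) = √(3.618) ≈ 1.9021,
  v_1 = u/||u|| ≈ (0.5257, -0.8507) (||v_1|| = 1).

λ_1 = 9.618,  λ_2 = 7.382;  v_1 ≈ (0.5257, -0.8507)


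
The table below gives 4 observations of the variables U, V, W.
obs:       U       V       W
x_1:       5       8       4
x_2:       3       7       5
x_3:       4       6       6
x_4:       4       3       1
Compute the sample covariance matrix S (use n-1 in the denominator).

Step 1 — column means:
  mean(U) = (5 + 3 + 4 + 4) / 4 = 16/4 = 4
  mean(V) = (8 + 7 + 6 + 3) / 4 = 24/4 = 6
  mean(W) = (4 + 5 + 6 + 1) / 4 = 16/4 = 4

Step 2 — sample covariance S[i,j] = (1/(n-1)) · Σ_k (x_{k,i} - mean_i) · (x_{k,j} - mean_j), with n-1 = 3.
  S[U,U] = ((1)·(1) + (-1)·(-1) + (0)·(0) + (0)·(0)) / 3 = 2/3 = 0.6667
  S[U,V] = ((1)·(2) + (-1)·(1) + (0)·(0) + (0)·(-3)) / 3 = 1/3 = 0.3333
  S[U,W] = ((1)·(0) + (-1)·(1) + (0)·(2) + (0)·(-3)) / 3 = -1/3 = -0.3333
  S[V,V] = ((2)·(2) + (1)·(1) + (0)·(0) + (-3)·(-3)) / 3 = 14/3 = 4.6667
  S[V,W] = ((2)·(0) + (1)·(1) + (0)·(2) + (-3)·(-3)) / 3 = 10/3 = 3.3333
  S[W,W] = ((0)·(0) + (1)·(1) + (2)·(2) + (-3)·(-3)) / 3 = 14/3 = 4.6667

S is symmetric (S[j,i] = S[i,j]). Assembling:

S = [[0.6667, 0.3333, -0.3333],
 [0.3333, 4.6667, 3.3333],
 [-0.3333, 3.3333, 4.6667]]


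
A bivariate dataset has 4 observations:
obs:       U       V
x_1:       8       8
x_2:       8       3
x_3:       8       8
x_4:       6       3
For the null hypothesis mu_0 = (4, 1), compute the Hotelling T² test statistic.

Step 1 — sample mean vector:
  mean(U) = (8 + 8 + 8 + 6) / 4 = 30/4 = 7.5
  mean(V) = (8 + 3 + 8 + 3) / 4 = 22/4 = 5.5
  x̄ = (7.5, 5.5),  deviation x̄ - mu_0 = (7.5, 5.5) - (4, 1) = (3.5, 4.5).

Step 2 — sample covariance matrix, S[i,j] = (1/(n-1)) · Σ_k (x_{k,i} - mean_i) · (x_{k,j} - mean_j), divisor n-1 = 3:
  S[U,U] = ((0.5)·(0.5) + (0.5)·(0.5) + (0.5)·(0.5) + (-1.5)·(-1.5)) / 3 = 3/3 = 1
  S[U,V] = ((0.5)·(2.5) + (0.5)·(-2.5) + (0.5)·(2.5) + (-1.5)·(-2.5)) / 3 = 5/3 = 1.6667
  S[V,V] = ((2.5)·(2.5) + (-2.5)·(-2.5) + (2.5)·(2.5) + (-2.5)·(-2.5)) / 3 = 25/3 = 8.3333
  S = [[1, 1.6667],
 [1.6667, 8.3333]].

Step 3 — invert S. det(S) = 1·8.3333 - (1.6667)² = 5.5556.
  S^{-1} = (1/det) · [[d, -b], [-b, a]] = [[1.5, -0.3],
 [-0.3, 0.18]].

Step 4 — quadratic form (x̄ - mu_0)^T · S^{-1} · (x̄ - mu_0):
  S^{-1} · (x̄ - mu_0) = (3.9, -0.24),
  (x̄ - mu_0)^T · [...] = (3.5)·(3.9) + (4.5)·(-0.24) = 12.57.

Step 5 — scale by n: T² = 4 · 12.57 = 50.28.

T² ≈ 50.28


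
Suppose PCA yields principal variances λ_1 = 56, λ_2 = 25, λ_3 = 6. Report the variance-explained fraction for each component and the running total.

Step 1 — total variance = trace(Sigma) = Σ λ_i = 56 + 25 + 6 = 87.

Step 2 — fraction explained by component i = λ_i / Σ λ:
  PC1: 56/87 = 0.6437
  PC2: 25/87 = 0.2874
  PC3: 6/87 = 0.069

Step 3 — cumulative fraction after k components = (λ_1 + ... + λ_k) / Σ λ:
  k = 1: 56/87 = 0.6437
  k = 2: (56 + 25)/87 = 81/87 = 0.931
  k = 3: (56 + 25 + 6)/87 = 87/87 = 1

Summary (fraction, with percent):

explained: PC1 0.6437 (64.37%), PC2 0.2874 (28.74%), PC3 0.069 (6.9%);  cumulative: 0.6437, 0.931, 1


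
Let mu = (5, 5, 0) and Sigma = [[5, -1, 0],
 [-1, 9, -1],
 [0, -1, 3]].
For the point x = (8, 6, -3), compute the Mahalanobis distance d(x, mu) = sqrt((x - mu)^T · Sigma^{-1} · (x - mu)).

Step 1 — centre the observation: (x - mu) = (3, 1, -3).

Step 2 — invert Sigma (cofactor / det for 3×3, or solve directly):
  Sigma^{-1} = [[0.2047, 0.0236, 0.0079],
 [0.0236, 0.1181, 0.0394],
 [0.0079, 0.0394, 0.3465]].

Step 3 — form the quadratic (x - mu)^T · Sigma^{-1} · (x - mu):
  Sigma^{-1} · (x - mu) = (0.6142, 0.0709, -0.9764).
  (x - mu)^T · [Sigma^{-1} · (x - mu)] = (3)·(0.6142) + (1)·(0.0709) + (-3)·(-0.9764) = 4.8425.

Step 4 — take square root: d = √(4.8425) ≈ 2.2006.

d(x, mu) = √(4.8425) ≈ 2.2006


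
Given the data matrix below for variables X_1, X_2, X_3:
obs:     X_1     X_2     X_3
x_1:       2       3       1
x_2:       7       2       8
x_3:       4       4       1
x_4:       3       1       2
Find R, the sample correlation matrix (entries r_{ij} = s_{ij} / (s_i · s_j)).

Step 1 — column means:
  mean(X_1) = (2 + 7 + 4 + 3) / 4 = 16/4 = 4
  mean(X_2) = (3 + 2 + 4 + 1) / 4 = 10/4 = 2.5
  mean(X_3) = (1 + 8 + 1 + 2) / 4 = 12/4 = 3

Step 2 — sample variances and covariances s[i,j] = (1/(n-1)) · Σ_k (x_{k,i} - mean_i) · (x_{k,j} - mean_j), with n-1 = 3:
  s[X_1,X_1] = ((-2)·(-2) + (3)·(3) + (0)·(0) + (-1)·(-1)) / 3 = 14/3 = 4.6667
  s[X_1,X_2] = ((-2)·(0.5) + (3)·(-0.5) + (0)·(1.5) + (-1)·(-1.5)) / 3 = -1/3 = -0.3333
  s[X_1,X_3] = ((-2)·(-2) + (3)·(5) + (0)·(-2) + (-1)·(-1)) / 3 = 20/3 = 6.6667
  s[X_2,X_2] = ((0.5)·(0.5) + (-0.5)·(-0.5) + (1.5)·(1.5) + (-1.5)·(-1.5)) / 3 = 5/3 = 1.6667
  s[X_2,X_3] = ((0.5)·(-2) + (-0.5)·(5) + (1.5)·(-2) + (-1.5)·(-1)) / 3 = -5/3 = -1.6667
  s[X_3,X_3] = ((-2)·(-2) + (5)·(5) + (-2)·(-2) + (-1)·(-1)) / 3 = 34/3 = 11.3333
  Sample standard deviations s_i = √(s[i,i]):
  s(X_1) = √(4.6667) = 2.1602
  s(X_2) = √(1.6667) = 1.291
  s(X_3) = √(11.3333) = 3.3665

Step 3 — r_{ij} = s_{ij} / (s_i · s_j):
  r[X_1,X_1] = 1 (diagonal).
  r[X_1,X_2] = -0.3333 / (2.1602 · 1.291) = -0.3333 / 2.7889 = -0.1195
  r[X_1,X_3] = 6.6667 / (2.1602 · 3.3665) = 6.6667 / 7.2725 = 0.9167
  r[X_2,X_2] = 1 (diagonal).
  r[X_2,X_3] = -1.6667 / (1.291 · 3.3665) = -1.6667 / 4.3461 = -0.3835
  r[X_3,X_3] = 1 (diagonal).

R is symmetric with unit diagonal. Assembling:

R = [[1, -0.1195, 0.9167],
 [-0.1195, 1, -0.3835],
 [0.9167, -0.3835, 1]]


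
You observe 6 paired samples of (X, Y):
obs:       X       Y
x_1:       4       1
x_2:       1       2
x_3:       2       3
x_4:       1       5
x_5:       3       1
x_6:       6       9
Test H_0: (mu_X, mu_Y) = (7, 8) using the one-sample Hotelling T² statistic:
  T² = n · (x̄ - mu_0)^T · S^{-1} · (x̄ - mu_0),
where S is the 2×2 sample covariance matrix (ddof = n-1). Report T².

Step 1 — sample mean vector:
  mean(X) = (4 + 1 + 2 + 1 + 3 + 6) / 6 = 17/6 = 2.8333
  mean(Y) = (1 + 2 + 3 + 5 + 1 + 9) / 6 = 21/6 = 3.5
  x̄ = (2.8333, 3.5),  deviation x̄ - mu_0 = (2.8333, 3.5) - (7, 8) = (-4.1667, -4.5).

Step 2 — sample covariance matrix, S[i,j] = (1/(n-1)) · Σ_k (x_{k,i} - mean_i) · (x_{k,j} - mean_j), divisor n-1 = 5:
  S[X,X] = ((1.1667)·(1.1667) + (-1.8333)·(-1.8333) + (-0.8333)·(-0.8333) + (-1.8333)·(-1.8333) + (0.1667)·(0.1667) + (3.1667)·(3.1667)) / 5 = 18.8333/5 = 3.7667
  S[X,Y] = ((1.1667)·(-2.5) + (-1.8333)·(-1.5) + (-0.8333)·(-0.5) + (-1.8333)·(1.5) + (0.1667)·(-2.5) + (3.1667)·(5.5)) / 5 = 14.5/5 = 2.9
  S[Y,Y] = ((-2.5)·(-2.5) + (-1.5)·(-1.5) + (-0.5)·(-0.5) + (1.5)·(1.5) + (-2.5)·(-2.5) + (5.5)·(5.5)) / 5 = 47.5/5 = 9.5
  S = [[3.7667, 2.9],
 [2.9, 9.5]].

Step 3 — invert S. det(S) = 3.7667·9.5 - (2.9)² = 27.3733.
  S^{-1} = (1/det) · [[d, -b], [-b, a]] = [[0.3471, -0.1059],
 [-0.1059, 0.1376]].

Step 4 — quadratic form (x̄ - mu_0)^T · S^{-1} · (x̄ - mu_0):
  S^{-1} · (x̄ - mu_0) = (-0.9693, -0.1778),
  (x̄ - mu_0)^T · [...] = (-4.1667)·(-0.9693) + (-4.5)·(-0.1778) = 4.8389.

Step 5 — scale by n: T² = 6 · 4.8389 = 29.0331.

T² ≈ 29.0331


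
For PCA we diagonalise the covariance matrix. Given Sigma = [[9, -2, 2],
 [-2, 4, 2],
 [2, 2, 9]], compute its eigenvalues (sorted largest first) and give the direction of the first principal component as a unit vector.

Step 1 — characteristic polynomial p(λ) = det(λI - Sigma) = λ³ - tr·λ² + c_1·λ - det, where tr = trace, c_1 = sum of the principal 2×2 minors, det = det(Sigma):
  tr = 9 + 4 + 9 = 22,
  c_1 = (9·4 - (-2)²) + (9·9 - (2)²) + (4·9 - (2)²) = 32 + 77 + 32 = 141,
  det = 9·(4·9 - (2)²) - (-2)·((-2)·9 - (2)·(2)) + (2)·((-2)·(2) - 4·(2)) = 9·(32) - (-2)·(-22) + (2)·(-12) = 220.
  So p(λ) = λ³ - 22λ² + 141λ - 220.
Step 2 — look for an integer root (rational root theorem: any rational root is an integer divisor of 220). Testing λ = 11:
  p(11) = 1331 - 2662 + 1551 - 220 = 0  ✓
  Dividing out (λ - 11): p(λ) = (λ - 11)(λ² - 11λ + 20).
Step 3 — remaining eigenvalues from the quadratic λ² - 11λ + 20 = 0:
  Δ = 11² - 4·20 = 121 - 80 = 41,  λ = (11 ± √41)/2 = (11 ± 6.4031)/2 ≈ 8.7016 or 2.2984.
  Sorted: λ_1 = 11,  λ_2 = 8.7016,  λ_3 = 2.2984  (check: sum = 22 = tr ✓).

Step 4 — unit eigenvector for λ_1 = 11: v spans the null space of (Sigma - λ_1 I), whose rows are
  r_1 = (-2, -2, 2),  r_2 = (-2, -7, 2),  r_3 = (2, 2, -2).
  v is orthogonal to every row, so take v ∝ r_1 × r_2 = ((-2)·(2) - (2)·(-7), (2)·(-2) - (-2)·(2), (-2)·(-7) - (-2)·(-2)) = (10, 0, 10).
  Rescale (divide by 10): u = (1, 0, 1).
  ||u|| = √((1)² + (0)² + (1)²) = √(2) ≈ 1.4142,  v_1 = u/||u|| ≈ (0.7071, 0, 0.7071) (||v_1|| = 1).

λ_1 = 11,  λ_2 = 8.7016,  λ_3 = 2.2984;  v_1 ≈ (0.7071, 0, 0.7071)


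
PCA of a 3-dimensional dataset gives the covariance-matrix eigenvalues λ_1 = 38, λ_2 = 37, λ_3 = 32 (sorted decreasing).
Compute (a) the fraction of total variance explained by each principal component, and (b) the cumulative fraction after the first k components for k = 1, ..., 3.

Step 1 — total variance = trace(Sigma) = Σ λ_i = 38 + 37 + 32 = 107.

Step 2 — fraction explained by component i = λ_i / Σ λ:
  PC1: 38/107 = 0.3551
  PC2: 37/107 = 0.3458
  PC3: 32/107 = 0.2991

Step 3 — cumulative fraction after k components = (λ_1 + ... + λ_k) / Σ λ:
  k = 1: 38/107 = 0.3551
  k = 2: (38 + 37)/107 = 75/107 = 0.7009
  k = 3: (38 + 37 + 32)/107 = 107/107 = 1

Summary (fraction, with percent):

explained: PC1 0.3551 (35.51%), PC2 0.3458 (34.58%), PC3 0.2991 (29.91%);  cumulative: 0.3551, 0.7009, 1


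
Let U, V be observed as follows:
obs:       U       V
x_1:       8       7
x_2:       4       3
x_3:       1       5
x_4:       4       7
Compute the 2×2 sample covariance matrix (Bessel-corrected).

Step 1 — column means:
  mean(U) = (8 + 4 + 1 + 4) / 4 = 17/4 = 4.25
  mean(V) = (7 + 3 + 5 + 7) / 4 = 22/4 = 5.5

Step 2 — sample covariance S[i,j] = (1/(n-1)) · Σ_k (x_{k,i} - mean_i) · (x_{k,j} - mean_j), with n-1 = 3.
  S[U,U] = ((3.75)·(3.75) + (-0.25)·(-0.25) + (-3.25)·(-3.25) + (-0.25)·(-0.25)) / 3 = 24.75/3 = 8.25
  S[U,V] = ((3.75)·(1.5) + (-0.25)·(-2.5) + (-3.25)·(-0.5) + (-0.25)·(1.5)) / 3 = 7.5/3 = 2.5
  S[V,V] = ((1.5)·(1.5) + (-2.5)·(-2.5) + (-0.5)·(-0.5) + (1.5)·(1.5)) / 3 = 11/3 = 3.6667

S is symmetric (S[j,i] = S[i,j]). Assembling:

S = [[8.25, 2.5],
 [2.5, 3.6667]]


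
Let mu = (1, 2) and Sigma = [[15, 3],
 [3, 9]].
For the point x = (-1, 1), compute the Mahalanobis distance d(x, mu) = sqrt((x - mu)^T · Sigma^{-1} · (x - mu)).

Step 1 — centre the observation: (x - mu) = (-2, -1).

Step 2 — invert Sigma. det(Sigma) = 15·9 - (3)² = 126.
  Sigma^{-1} = (1/det) · [[d, -b], [-b, a]] = [[0.0714, -0.0238],
 [-0.0238, 0.119]].

Step 3 — form the quadratic (x - mu)^T · Sigma^{-1} · (x - mu):
  Sigma^{-1} · (x - mu) = (-0.119, -0.0714).
  (x - mu)^T · [Sigma^{-1} · (x - mu)] = (-2)·(-0.119) + (-1)·(-0.0714) = 0.3095.

Step 4 — take square root: d = √(0.3095) ≈ 0.5563.

d(x, mu) = √(0.3095) ≈ 0.5563


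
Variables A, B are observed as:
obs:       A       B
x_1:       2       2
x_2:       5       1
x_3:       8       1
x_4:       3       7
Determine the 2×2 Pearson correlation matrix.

Step 1 — column means:
  mean(A) = (2 + 5 + 8 + 3) / 4 = 18/4 = 4.5
  mean(B) = (2 + 1 + 1 + 7) / 4 = 11/4 = 2.75

Step 2 — sample variances and covariances s[i,j] = (1/(n-1)) · Σ_k (x_{k,i} - mean_i) · (x_{k,j} - mean_j), with n-1 = 3:
  s[A,A] = ((-2.5)·(-2.5) + (0.5)·(0.5) + (3.5)·(3.5) + (-1.5)·(-1.5)) / 3 = 21/3 = 7
  s[A,B] = ((-2.5)·(-0.75) + (0.5)·(-1.75) + (3.5)·(-1.75) + (-1.5)·(4.25)) / 3 = -11.5/3 = -3.8333
  s[B,B] = ((-0.75)·(-0.75) + (-1.75)·(-1.75) + (-1.75)·(-1.75) + (4.25)·(4.25)) / 3 = 24.75/3 = 8.25
  Sample standard deviations s_i = √(s[i,i]):
  s(A) = √(7) = 2.6458
  s(B) = √(8.25) = 2.8723

Step 3 — r_{ij} = s_{ij} / (s_i · s_j):
  r[A,A] = 1 (diagonal).
  r[A,B] = -3.8333 / (2.6458 · 2.8723) = -3.8333 / 7.5993 = -0.5044
  r[B,B] = 1 (diagonal).

R is symmetric with unit diagonal. Assembling:

R = [[1, -0.5044],
 [-0.5044, 1]]


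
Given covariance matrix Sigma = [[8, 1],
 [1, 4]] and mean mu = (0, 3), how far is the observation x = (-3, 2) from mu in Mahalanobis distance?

Step 1 — centre the observation: (x - mu) = (-3, -1).

Step 2 — invert Sigma. det(Sigma) = 8·4 - (1)² = 31.
  Sigma^{-1} = (1/det) · [[d, -b], [-b, a]] = [[0.129, -0.0323],
 [-0.0323, 0.2581]].

Step 3 — form the quadratic (x - mu)^T · Sigma^{-1} · (x - mu):
  Sigma^{-1} · (x - mu) = (-0.3548, -0.1613).
  (x - mu)^T · [Sigma^{-1} · (x - mu)] = (-3)·(-0.3548) + (-1)·(-0.1613) = 1.2258.

Step 4 — take square root: d = √(1.2258) ≈ 1.1072.

d(x, mu) = √(1.2258) ≈ 1.1072


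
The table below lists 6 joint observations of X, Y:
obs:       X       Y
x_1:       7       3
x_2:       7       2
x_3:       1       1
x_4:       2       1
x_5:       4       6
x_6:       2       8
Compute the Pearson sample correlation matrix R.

Step 1 — column means:
  mean(X) = (7 + 7 + 1 + 2 + 4 + 2) / 6 = 23/6 = 3.8333
  mean(Y) = (3 + 2 + 1 + 1 + 6 + 8) / 6 = 21/6 = 3.5

Step 2 — sample variances and covariances s[i,j] = (1/(n-1)) · Σ_k (x_{k,i} - mean_i) · (x_{k,j} - mean_j), with n-1 = 5:
  s[X,X] = ((3.1667)·(3.1667) + (3.1667)·(3.1667) + (-2.8333)·(-2.8333) + (-1.8333)·(-1.8333) + (0.1667)·(0.1667) + (-1.8333)·(-1.8333)) / 5 = 34.8333/5 = 6.9667
  s[X,Y] = ((3.1667)·(-0.5) + (3.1667)·(-1.5) + (-2.8333)·(-2.5) + (-1.8333)·(-2.5) + (0.1667)·(2.5) + (-1.8333)·(4.5)) / 5 = -2.5/5 = -0.5
  s[Y,Y] = ((-0.5)·(-0.5) + (-1.5)·(-1.5) + (-2.5)·(-2.5) + (-2.5)·(-2.5) + (2.5)·(2.5) + (4.5)·(4.5)) / 5 = 41.5/5 = 8.3
  Sample standard deviations s_i = √(s[i,i]):
  s(X) = √(6.9667) = 2.6394
  s(Y) = √(8.3) = 2.881

Step 3 — r_{ij} = s_{ij} / (s_i · s_j):
  r[X,X] = 1 (diagonal).
  r[X,Y] = -0.5 / (2.6394 · 2.881) = -0.5 / 7.6042 = -0.0658
  r[Y,Y] = 1 (diagonal).

R is symmetric with unit diagonal. Assembling:

R = [[1, -0.0658],
 [-0.0658, 1]]


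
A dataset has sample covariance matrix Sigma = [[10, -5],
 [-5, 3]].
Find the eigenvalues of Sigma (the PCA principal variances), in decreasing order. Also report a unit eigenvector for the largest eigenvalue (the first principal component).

Step 1 — characteristic polynomial of 2×2 Sigma:
  det(Sigma - λI) = λ² - trace · λ + det = 0.
  trace = 10 + 3 = 13, det = 10·3 - (-5)² = 5.
Step 2 — discriminant:
  Δ = trace² - 4·det = 169 - 20 = 149.
Step 3 — eigenvalues:
  λ = (trace ± √Δ)/2 = (13 ± 12.2066)/2,
  λ_1 = 12.6033,  λ_2 = 0.3967.

Step 4 — unit eigenvector for λ_1: solve (Sigma - λ_1 I)v = 0. First row:
  (10 - 12.6033)·v_x + (-5)·v_y = 0, i.e. (-2.6033)·v_x + (-5)·v_y = 0,
  so v ∝ (b, λ_1 - a) = (-5, 2.6033); multiply by -1 so the first entry is positive: u = (5, -2.6033).
  ||u|| = √((5)² + (-2.6033)²) = √(31.7771) ≈ 5.6371,
  v_1 = u/||u|| ≈ (0.887, -0.4618) (||v_1|| = 1).

λ_1 = 12.6033,  λ_2 = 0.3967;  v_1 ≈ (0.887, -0.4618)


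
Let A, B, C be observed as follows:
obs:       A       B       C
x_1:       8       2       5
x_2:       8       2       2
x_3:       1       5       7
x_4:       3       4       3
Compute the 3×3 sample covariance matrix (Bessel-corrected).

Step 1 — column means:
  mean(A) = (8 + 8 + 1 + 3) / 4 = 20/4 = 5
  mean(B) = (2 + 2 + 5 + 4) / 4 = 13/4 = 3.25
  mean(C) = (5 + 2 + 7 + 3) / 4 = 17/4 = 4.25

Step 2 — sample covariance S[i,j] = (1/(n-1)) · Σ_k (x_{k,i} - mean_i) · (x_{k,j} - mean_j), with n-1 = 3.
  S[A,A] = ((3)·(3) + (3)·(3) + (-4)·(-4) + (-2)·(-2)) / 3 = 38/3 = 12.6667
  S[A,B] = ((3)·(-1.25) + (3)·(-1.25) + (-4)·(1.75) + (-2)·(0.75)) / 3 = -16/3 = -5.3333
  S[A,C] = ((3)·(0.75) + (3)·(-2.25) + (-4)·(2.75) + (-2)·(-1.25)) / 3 = -13/3 = -4.3333
  S[B,B] = ((-1.25)·(-1.25) + (-1.25)·(-1.25) + (1.75)·(1.75) + (0.75)·(0.75)) / 3 = 6.75/3 = 2.25
  S[B,C] = ((-1.25)·(0.75) + (-1.25)·(-2.25) + (1.75)·(2.75) + (0.75)·(-1.25)) / 3 = 5.75/3 = 1.9167
  S[C,C] = ((0.75)·(0.75) + (-2.25)·(-2.25) + (2.75)·(2.75) + (-1.25)·(-1.25)) / 3 = 14.75/3 = 4.9167

S is symmetric (S[j,i] = S[i,j]). Assembling:

S = [[12.6667, -5.3333, -4.3333],
 [-5.3333, 2.25, 1.9167],
 [-4.3333, 1.9167, 4.9167]]
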